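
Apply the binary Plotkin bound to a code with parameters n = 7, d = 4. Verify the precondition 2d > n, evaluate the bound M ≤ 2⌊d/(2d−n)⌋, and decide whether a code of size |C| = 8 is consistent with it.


Plotkin bound M ≤ 8; given |C| = 8 ≤ bound (satisfied).

Check applicability: 2d = 8, n = 7.
2d − n = 1 > 0, so Plotkin applies.
Compute d/(2d−n) = 4/1 ≈ 4.0000.
⌊d/(2d−n)⌋ = 4.
Plotkin bound: M ≤ 2·4 = 8.
Given |C| = 8, check: satisfied.
This |C| is at the Plotkin bound.


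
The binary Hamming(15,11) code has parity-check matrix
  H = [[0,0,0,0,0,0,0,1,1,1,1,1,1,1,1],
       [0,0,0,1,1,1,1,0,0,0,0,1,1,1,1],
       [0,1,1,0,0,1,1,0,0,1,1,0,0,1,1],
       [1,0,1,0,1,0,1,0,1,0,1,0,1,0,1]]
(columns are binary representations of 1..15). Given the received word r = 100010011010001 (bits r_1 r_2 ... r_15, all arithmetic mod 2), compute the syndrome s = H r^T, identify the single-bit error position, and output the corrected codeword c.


s = (0, 0, 0, 1)^T, error position = 1, corrected codeword c = 000010011010001

Compute s = H r^T mod 2 one row at a time:
  s_1 = 1 + 1 + 0 + 1 + 0 + 0 + 0 + 1 = 4 ≡ 0 (mod 2).
  s_2 = 0 + 1 + 0 + 0 + 0 + 0 + 0 + 1 = 2 ≡ 0 (mod 2).
  s_3 = 0 + 0 + 0 + 0 + 0 + 1 + 0 + 1 = 2 ≡ 0 (mod 2).
  s_4 = 1 + 0 + 1 + 0 + 1 + 1 + 0 + 1 = 5 ≡ 1 (mod 2).
s = (0, 0, 0, 1)^T — this equals column 1 of H (binary 0001), so error is at position 1.
Correct: flip bit 1 of r = 100010011010001 to get c = 000010011010001.


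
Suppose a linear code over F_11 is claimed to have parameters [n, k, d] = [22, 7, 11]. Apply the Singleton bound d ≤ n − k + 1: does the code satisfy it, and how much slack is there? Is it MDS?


Singleton RHS = n − k + 1 = 16, slack = 5, bound satisfied, not MDS.

Singleton bound: d ≤ n − k + 1.
Here n = 22, k = 7, so n − k + 1 = 16.
Given d = 11, check d ≤ 16: YES.
Slack = (n − k + 1) − d = 5.
The code is NOT MDS (slack = 5 > 0).
Description: the claimed parameters are [22, 7, 11]_11; such a code would be non-MDS.


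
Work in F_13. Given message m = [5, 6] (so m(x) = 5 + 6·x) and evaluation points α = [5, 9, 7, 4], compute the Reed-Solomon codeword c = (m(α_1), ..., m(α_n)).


c = [9, 7, 8, 3]

Message polynomial: m(x) = 5 + 6·x (mod 13).
For each evaluation point α_i, compute m(α_i) mod 13:
  α_1 = 5: Horner steps 6 → 9, so m(5) = 9.
  α_2 = 9: Horner steps 6 → 7, so m(9) = 7.
  α_3 = 7: Horner steps 6 → 8, so m(7) = 8.
  α_4 = 4: Horner steps 6 → 3, so m(4) = 3.
Codeword c = [9, 7, 8, 3] ∈ F_13^4.


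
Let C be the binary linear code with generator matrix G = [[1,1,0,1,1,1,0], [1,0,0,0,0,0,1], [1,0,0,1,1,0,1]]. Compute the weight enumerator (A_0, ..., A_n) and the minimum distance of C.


Weight distribution: A_0 = 1, A_2 = 2, A_3 = 2, A_4 = 1, A_5 = 2. Minimum distance d = 2.

Enumerate all 2^3 = 8 messages m ∈ F_2^3.
For each, compute codeword c = mG in F_2^7, then tally its weight.
  m = 000 → c = 0000000, weight = 0.
  m = 100 → c = 1101110, weight = 5.
  m = 010 → c = 1000001, weight = 2.
  m = 110 → c = 0101111, weight = 5.
  m = 001 → c = 1001101, weight = 4.
  m = 101 → c = 0100011, weight = 3.
  m = 011 → c = 0001100, weight = 2.
  m = 111 → c = 1100010, weight = 3.
Tally weights:
  weight 0: 1 codewords.
  weight 2: 2 codewords.
  weight 3: 2 codewords.
  weight 4: 1 codewords.
  weight 5: 2 codewords.
Minimum distance d = smallest w > 0 with A_w > 0 = 2.
Sanity: Σ A_w = 8 = 2^3 = 8 ✓.


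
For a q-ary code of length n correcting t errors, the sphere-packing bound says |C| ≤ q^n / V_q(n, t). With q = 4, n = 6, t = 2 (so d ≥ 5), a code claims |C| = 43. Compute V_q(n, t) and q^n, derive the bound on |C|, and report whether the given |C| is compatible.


V_q(n, t) = 154, q^n = 4096, Hamming bound = 26, |C| = 43 > bound (violated).

Step 1: Compute V_q(n, t) = Σ_{j=0}^2 C(n, j) (q−1)^j.
  j = 0: C(6,0)·(3)^0 = 1·1 = 1.
  j = 1: C(6,1)·(3)^1 = 6·3 = 18.
  j = 2: C(6,2)·(3)^2 = 15·9 = 135.
  V_q(n, t) = 1 + 18 + 135 = 154.
Step 2: q^n = 4^6 = 4096.
Step 3: Hamming bound ⌊q^n / V_q(n,t)⌋ = ⌊4096/154⌋ = 26.
Step 4: Compare |C| = 43 to 26: violated.
The claimed |C| lies above the Hamming bound, so no 4-ary code of length 6 with d ≥ 5 can have 43 codewords.


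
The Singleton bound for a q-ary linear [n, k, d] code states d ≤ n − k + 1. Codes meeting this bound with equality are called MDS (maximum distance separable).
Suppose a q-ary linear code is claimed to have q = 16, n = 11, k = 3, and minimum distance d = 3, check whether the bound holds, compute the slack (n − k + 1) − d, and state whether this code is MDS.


Singleton RHS = n − k + 1 = 9, slack = 6, bound satisfied, not MDS.

Singleton bound: d ≤ n − k + 1.
Here n = 11, k = 3, so n − k + 1 = 9.
Given d = 3, check d ≤ 9: YES.
Slack = (n − k + 1) − d = 6.
The code is NOT MDS (slack = 6 > 0).
Description: the claimed parameters are [11, 3, 3]_16; such a code would be non-MDS.


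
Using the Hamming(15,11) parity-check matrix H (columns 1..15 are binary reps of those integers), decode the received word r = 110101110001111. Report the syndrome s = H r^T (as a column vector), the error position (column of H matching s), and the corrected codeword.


s = (1, 1, 1, 0)^T, error position = 14, corrected codeword c = 110101110001101

Compute s = H r^T mod 2 one row at a time:
  s_1 = 1 + 0 + 0 + 0 + 1 + 1 + 1 + 1 = 5 ≡ 1 (mod 2).
  s_2 = 1 + 0 + 1 + 1 + 1 + 1 + 1 + 1 = 7 ≡ 1 (mod 2).
  s_3 = 1 + 0 + 1 + 1 + 0 + 0 + 1 + 1 = 5 ≡ 1 (mod 2).
  s_4 = 1 + 0 + 0 + 1 + 0 + 0 + 1 + 1 = 4 ≡ 0 (mod 2).
s = (1, 1, 1, 0)^T — this equals column 14 of H (binary 1110), so error is at position 14.
Correct: flip bit 14 of r = 110101110001111 to get c = 110101110001101.


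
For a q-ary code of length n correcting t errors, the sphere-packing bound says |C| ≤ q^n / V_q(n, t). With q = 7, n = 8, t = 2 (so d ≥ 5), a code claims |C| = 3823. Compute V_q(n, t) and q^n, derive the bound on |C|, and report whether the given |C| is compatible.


V_q(n, t) = 1057, q^n = 5764801, Hamming bound = 5453, |C| = 3823 ≤ bound (satisfied).

Step 1: Compute V_q(n, t) = Σ_{j=0}^2 C(n, j) (q−1)^j.
  j = 0: C(8,0)·(6)^0 = 1·1 = 1.
  j = 1: C(8,1)·(6)^1 = 8·6 = 48.
  j = 2: C(8,2)·(6)^2 = 28·36 = 1008.
  V_q(n, t) = 1 + 48 + 1008 = 1057.
Step 2: q^n = 7^8 = 5764801.
Step 3: Hamming bound ⌊q^n / V_q(n,t)⌋ = ⌊5764801/1057⌋ = 5453.
Step 4: Compare |C| = 3823 to 5453: satisfied.
The claimed |C| lies below the Hamming bound.


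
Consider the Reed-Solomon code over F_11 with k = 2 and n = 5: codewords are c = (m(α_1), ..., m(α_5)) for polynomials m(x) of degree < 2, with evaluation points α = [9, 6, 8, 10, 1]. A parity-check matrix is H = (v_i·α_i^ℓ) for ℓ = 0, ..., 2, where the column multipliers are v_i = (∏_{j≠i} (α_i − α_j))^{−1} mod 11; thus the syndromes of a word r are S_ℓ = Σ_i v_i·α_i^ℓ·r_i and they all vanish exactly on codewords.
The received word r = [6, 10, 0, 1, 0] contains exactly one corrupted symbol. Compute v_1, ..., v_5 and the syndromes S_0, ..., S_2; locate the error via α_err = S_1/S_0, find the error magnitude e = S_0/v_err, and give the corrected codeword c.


S = (9, 9, 9), error at position 5, error magnitude e = 9, c = [6, 10, 0, 1, 2].

Step 1: column multipliers v_i = (∏_{j≠i}(α_i − α_j))^{−1} mod 11.
  i = 1 (α = 9): (9−6)(9−8)(9−10)(9−1) = 3·1·(−1)·8 = −24 ≡ 9, so v_1 = 9^{−1} = 5 (mod 11).
  i = 2 (α = 6): (6−9)(6−8)(6−10)(6−1) = (−3)·(−2)·(−4)·5 = −120 ≡ 1, so v_2 = 1^{−1} = 1 (mod 11).
  i = 3 (α = 8): (8−9)(8−6)(8−10)(8−1) = (−1)·2·(−2)·7 = 28 ≡ 6, so v_3 = 6^{−1} = 2 (mod 11).
  i = 4 (α = 10): (10−9)(10−6)(10−8)(10−1) = 1·4·2·9 = 72 ≡ 6, so v_4 = 6^{−1} = 2 (mod 11).
  i = 5 (α = 1): (1−9)(1−6)(1−8)(1−10) = (−8)·(−5)·(−7)·(−9) = 2520 ≡ 1, so v_5 = 1^{−1} = 1 (mod 11).
  v = [5, 1, 2, 2, 1].
Step 2: syndromes of r = [6, 10, 0, 1, 0] (all sums mod 11).
  S_0 = Σ v_i r_i = 5·6 + 1·10 + 2·0 + 2·1 + 1·0 = 42 ≡ 9.
  S_1 = Σ v_i α_i r_i = 5·9·6 + 1·6·10 + 2·8·0 + 2·10·1 + 1·1·0 = 350 ≡ 9.
  α_i^2 mod 11 = [4, 3, 9, 1, 1].
  S_2 = Σ v_i α_i^2 r_i = 5·4·6 + 1·3·10 + 2·9·0 + 2·1·1 + 1·1·0 = 152 ≡ 9.
  S = (9, 9, 9) ≠ 0, so r is not a codeword (an error is present).
Step 3: locate the error. For a single error e at position i, S_ℓ = v_i·e·α_i^ℓ, so α_err = S_1/S_0.
  S_0^{−1} = 9^{−1} = 5 (mod 11), so α_err = 9·5 = 45 ≡ 1 = α_5. Error position i = 5.
  Consistency check: S_2/S_1 = 9·5 = 45 ≡ 1 = α_err ✓ (single-error assumption holds).
Step 4: error magnitude e = S_0/v_5 = S_0·∏_{j≠5}(α_5 − α_j) = 9·1 = 9 ≡ 9 (mod 11).
Step 5: correct position 5: c_5 = r_5 − e = 0 − 9 ≡ 2 (mod 11). Hence c = [6, 10, 0, 1, 2].
  Check: interpolating c through the α_i gives m(x) = 7 + 6·x (degree < 2) with m(α_i) = c_i for every i, so c is indeed a codeword.


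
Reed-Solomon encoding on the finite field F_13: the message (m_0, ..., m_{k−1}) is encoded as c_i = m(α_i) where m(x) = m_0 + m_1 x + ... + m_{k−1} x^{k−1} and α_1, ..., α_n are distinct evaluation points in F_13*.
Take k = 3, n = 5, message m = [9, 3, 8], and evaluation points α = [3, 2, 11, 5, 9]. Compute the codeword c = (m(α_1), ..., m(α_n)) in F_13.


c = [12, 8, 9, 3, 8]

Message polynomial: m(x) = 9 + 3·x + 8·x^2 (mod 13).
For each evaluation point α_i, compute m(α_i) mod 13:
  α_1 = 3: Horner steps 8 → 1 → 12, so m(3) = 12.
  α_2 = 2: Horner steps 8 → 6 → 8, so m(2) = 8.
  α_3 = 11: Horner steps 8 → 0 → 9, so m(11) = 9.
  α_4 = 5: Horner steps 8 → 4 → 3, so m(5) = 3.
  α_5 = 9: Horner steps 8 → 10 → 8, so m(9) = 8.
Codeword c = [12, 8, 9, 3, 8] ∈ F_13^5.


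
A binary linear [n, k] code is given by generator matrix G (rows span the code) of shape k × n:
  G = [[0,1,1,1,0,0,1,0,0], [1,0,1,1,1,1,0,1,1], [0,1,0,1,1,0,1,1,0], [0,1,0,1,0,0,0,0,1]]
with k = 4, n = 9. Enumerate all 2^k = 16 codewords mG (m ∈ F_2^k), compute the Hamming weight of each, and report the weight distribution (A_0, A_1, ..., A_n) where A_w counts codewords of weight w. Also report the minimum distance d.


Weight distribution: A_0 = 1, A_3 = 4, A_4 = 3, A_5 = 2, A_6 = 4, A_7 = 2. Minimum distance d = 3.

Enumerate all 2^4 = 16 messages m ∈ F_2^4.
For each, compute codeword c = mG in F_2^9, then tally its weight.
  m = 0000 → c = 000000000, weight = 0.
  m = 1000 → c = 011100100, weight = 4.
  m = 0100 → c = 101111011, weight = 7.
  m = 1100 → c = 110011111, weight = 7.
  m = 0010 → c = 010110110, weight = 5.
  m = 1010 → c = 001010010, weight = 3.
  m = 0110 → c = 111001101, weight = 6.
  m = 1110 → c = 100101001, weight = 4.
  m = 0001 → c = 010100001, weight = 3.
  m = 1001 → c = 001000101, weight = 3.
  m = 0101 → c = 111011010, weight = 6.
  m = 1101 → c = 100111110, weight = 6.
  m = 0011 → c = 000010111, weight = 4.
  m = 1011 → c = 011110011, weight = 6.
  m = 0111 → c = 101101100, weight = 5.
  m = 1111 → c = 110001000, weight = 3.
Tally weights:
  weight 0: 1 codewords.
  weight 3: 4 codewords.
  weight 4: 3 codewords.
  weight 5: 2 codewords.
  weight 6: 4 codewords.
  weight 7: 2 codewords.
Minimum distance d = smallest w > 0 with A_w > 0 = 3.
Sanity: Σ A_w = 16 = 2^4 = 16 ✓.


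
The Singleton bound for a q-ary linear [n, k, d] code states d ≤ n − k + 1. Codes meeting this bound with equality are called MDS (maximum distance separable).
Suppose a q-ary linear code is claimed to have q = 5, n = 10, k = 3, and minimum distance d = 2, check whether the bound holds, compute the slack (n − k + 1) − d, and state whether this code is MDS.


Singleton RHS = n − k + 1 = 8, slack = 6, bound satisfied, not MDS.

Singleton bound: d ≤ n − k + 1.
Here n = 10, k = 3, so n − k + 1 = 8.
Given d = 2, check d ≤ 8: YES.
Slack = (n − k + 1) − d = 6.
The code is NOT MDS (slack = 6 > 0).
Description: the claimed parameters are [10, 3, 2]_5; such a code would be non-MDS.


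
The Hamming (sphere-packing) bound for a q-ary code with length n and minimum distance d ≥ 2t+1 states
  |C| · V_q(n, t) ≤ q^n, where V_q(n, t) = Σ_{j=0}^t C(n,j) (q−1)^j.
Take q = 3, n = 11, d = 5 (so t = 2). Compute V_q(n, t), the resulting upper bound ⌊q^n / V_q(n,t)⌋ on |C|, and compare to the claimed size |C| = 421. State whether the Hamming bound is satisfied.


V_q(n, t) = 243, q^n = 177147, Hamming bound = 729, |C| = 421 ≤ bound (satisfied).

Step 1: Compute V_q(n, t) = Σ_{j=0}^2 C(n, j) (q−1)^j.
  j = 0: C(11,0)·(2)^0 = 1·1 = 1.
  j = 1: C(11,1)·(2)^1 = 11·2 = 22.
  j = 2: C(11,2)·(2)^2 = 55·4 = 220.
  V_q(n, t) = 1 + 22 + 220 = 243.
Step 2: q^n = 3^11 = 177147.
Step 3: Hamming bound ⌊q^n / V_q(n,t)⌋ = ⌊177147/243⌋ = 729.
Step 4: Compare |C| = 421 to 729: satisfied.
The claimed |C| lies below the Hamming bound.


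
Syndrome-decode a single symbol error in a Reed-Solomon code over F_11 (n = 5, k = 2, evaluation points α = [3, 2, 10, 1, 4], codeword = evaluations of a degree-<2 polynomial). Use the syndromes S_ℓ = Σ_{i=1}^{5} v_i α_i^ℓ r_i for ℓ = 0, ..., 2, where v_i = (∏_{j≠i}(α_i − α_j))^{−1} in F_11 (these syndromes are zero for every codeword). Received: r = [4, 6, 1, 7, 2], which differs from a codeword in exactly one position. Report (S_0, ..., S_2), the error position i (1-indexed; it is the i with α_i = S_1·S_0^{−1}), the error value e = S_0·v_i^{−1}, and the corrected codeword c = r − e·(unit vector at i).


S = (1, 1, 1), error at position 4, error magnitude e = 10, c = [4, 6, 1, 8, 2].

Step 1: column multipliers v_i = (∏_{j≠i}(α_i − α_j))^{−1} mod 11.
  i = 1 (α = 3): (3−2)(3−10)(3−1)(3−4) = 1·(−7)·2·(−1) = 14 ≡ 3, so v_1 = 3^{−1} = 4 (mod 11).
  i = 2 (α = 2): (2−3)(2−10)(2−1)(2−4) = (−1)·(−8)·1·(−2) = −16 ≡ 6, so v_2 = 6^{−1} = 2 (mod 11).
  i = 3 (α = 10): (10−3)(10−2)(10−1)(10−4) = 7·8·9·6 = 3024 ≡ 10, so v_3 = 10^{−1} = 10 (mod 11).
  i = 4 (α = 1): (1−3)(1−2)(1−10)(1−4) = (−2)·(−1)·(−9)·(−3) = 54 ≡ 10, so v_4 = 10^{−1} = 10 (mod 11).
  i = 5 (α = 4): (4−3)(4−2)(4−10)(4−1) = 1·2·(−6)·3 = −36 ≡ 8, so v_5 = 8^{−1} = 7 (mod 11).
  v = [4, 2, 10, 10, 7].
Step 2: syndromes of r = [4, 6, 1, 7, 2] (all sums mod 11).
  S_0 = Σ v_i r_i = 4·4 + 2·6 + 10·1 + 10·7 + 7·2 = 122 ≡ 1.
  S_1 = Σ v_i α_i r_i = 4·3·4 + 2·2·6 + 10·10·1 + 10·1·7 + 7·4·2 = 298 ≡ 1.
  α_i^2 mod 11 = [9, 4, 1, 1, 5].
  S_2 = Σ v_i α_i^2 r_i = 4·9·4 + 2·4·6 + 10·1·1 + 10·1·7 + 7·5·2 = 342 ≡ 1.
  S = (1, 1, 1) ≠ 0, so r is not a codeword (an error is present).
Step 3: locate the error. For a single error e at position i, S_ℓ = v_i·e·α_i^ℓ, so α_err = S_1/S_0.
  S_0^{−1} = 1^{−1} = 1 (mod 11), so α_err = 1·1 = 1 ≡ 1 = α_4. Error position i = 4.
  Consistency check: S_2/S_1 = 1·1 = 1 ≡ 1 = α_err ✓ (single-error assumption holds).
Step 4: error magnitude e = S_0/v_4 = S_0·∏_{j≠4}(α_4 − α_j) = 1·10 = 10 ≡ 10 (mod 11).
Step 5: correct position 4: c_4 = r_4 − e = 7 − 10 ≡ 8 (mod 11). Hence c = [4, 6, 1, 8, 2].
  Check: interpolating c through the α_i gives m(x) = 10 + 9·x (degree < 2) with m(α_i) = c_i for every i, so c is indeed a codeword.


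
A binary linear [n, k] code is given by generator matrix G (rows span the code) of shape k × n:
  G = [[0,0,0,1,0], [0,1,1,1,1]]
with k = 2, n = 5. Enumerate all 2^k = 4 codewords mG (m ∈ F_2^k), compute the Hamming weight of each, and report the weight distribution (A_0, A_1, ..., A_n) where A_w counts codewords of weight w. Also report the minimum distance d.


Weight distribution: A_0 = 1, A_1 = 1, A_3 = 1, A_4 = 1. Minimum distance d = 1.

Enumerate all 2^2 = 4 messages m ∈ F_2^2.
For each, compute codeword c = mG in F_2^5, then tally its weight.
  m = 00 → c = 00000, weight = 0.
  m = 10 → c = 00010, weight = 1.
  m = 01 → c = 01111, weight = 4.
  m = 11 → c = 01101, weight = 3.
Tally weights:
  weight 0: 1 codewords.
  weight 1: 1 codewords.
  weight 3: 1 codewords.
  weight 4: 1 codewords.
Minimum distance d = smallest w > 0 with A_w > 0 = 1.
Sanity: Σ A_w = 4 = 2^2 = 4 ✓.


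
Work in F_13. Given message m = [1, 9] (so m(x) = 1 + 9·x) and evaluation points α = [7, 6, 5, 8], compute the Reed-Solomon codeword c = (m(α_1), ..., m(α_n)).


c = [12, 3, 7, 8]

Message polynomial: m(x) = 1 + 9·x (mod 13).
For each evaluation point α_i, compute m(α_i) mod 13:
  α_1 = 7: Horner steps 9 → 12, so m(7) = 12.
  α_2 = 6: Horner steps 9 → 3, so m(6) = 3.
  α_3 = 5: Horner steps 9 → 7, so m(5) = 7.
  α_4 = 8: Horner steps 9 → 8, so m(8) = 8.
Codeword c = [12, 3, 7, 8] ∈ F_13^4.


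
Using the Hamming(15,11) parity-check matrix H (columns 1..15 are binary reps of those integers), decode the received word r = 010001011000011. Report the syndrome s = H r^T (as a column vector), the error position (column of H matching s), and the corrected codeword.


s = (0, 1, 0, 0)^T, error position = 4, corrected codeword c = 010101011000011

Compute s = H r^T mod 2 one row at a time:
  s_1 = 1 + 1 + 0 + 0 + 0 + 0 + 1 + 1 = 4 ≡ 0 (mod 2).
  s_2 = 0 + 0 + 1 + 0 + 0 + 0 + 1 + 1 = 3 ≡ 1 (mod 2).
  s_3 = 1 + 0 + 1 + 0 + 0 + 0 + 1 + 1 = 4 ≡ 0 (mod 2).
  s_4 = 0 + 0 + 0 + 0 + 1 + 0 + 0 + 1 = 2 ≡ 0 (mod 2).
s = (0, 1, 0, 0)^T — this equals column 4 of H (binary 0100), so error is at position 4.
Correct: flip bit 4 of r = 010001011000011 to get c = 010101011000011.


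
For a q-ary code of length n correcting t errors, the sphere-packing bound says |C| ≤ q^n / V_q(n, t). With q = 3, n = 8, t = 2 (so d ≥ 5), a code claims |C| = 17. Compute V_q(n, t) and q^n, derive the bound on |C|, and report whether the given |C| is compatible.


V_q(n, t) = 129, q^n = 6561, Hamming bound = 50, |C| = 17 ≤ bound (satisfied).

Step 1: Compute V_q(n, t) = Σ_{j=0}^2 C(n, j) (q−1)^j.
  j = 0: C(8,0)·(2)^0 = 1·1 = 1.
  j = 1: C(8,1)·(2)^1 = 8·2 = 16.
  j = 2: C(8,2)·(2)^2 = 28·4 = 112.
  V_q(n, t) = 1 + 16 + 112 = 129.
Step 2: q^n = 3^8 = 6561.
Step 3: Hamming bound ⌊q^n / V_q(n,t)⌋ = ⌊6561/129⌋ = 50.
Step 4: Compare |C| = 17 to 50: satisfied.
The claimed |C| lies below the Hamming bound.


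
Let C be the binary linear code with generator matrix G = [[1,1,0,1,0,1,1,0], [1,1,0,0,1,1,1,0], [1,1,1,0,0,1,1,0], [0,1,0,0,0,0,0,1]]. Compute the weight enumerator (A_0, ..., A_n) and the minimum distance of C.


Weight distribution: A_0 = 1, A_2 = 4, A_4 = 3, A_5 = 6, A_7 = 2. Minimum distance d = 2.

Enumerate all 2^4 = 16 messages m ∈ F_2^4.
For each, compute codeword c = mG in F_2^8, then tally its weight.
  m = 0000 → c = 00000000, weight = 0.
  m = 1000 → c = 11010110, weight = 5.
  m = 0100 → c = 11001110, weight = 5.
  m = 1100 → c = 00011000, weight = 2.
  m = 0010 → c = 11100110, weight = 5.
  m = 1010 → c = 00110000, weight = 2.
  m = 0110 → c = 00101000, weight = 2.
  m = 1110 → c = 11111110, weight = 7.
  m = 0001 → c = 01000001, weight = 2.
  m = 1001 → c = 10010111, weight = 5.
  m = 0101 → c = 10001111, weight = 5.
  m = 1101 → c = 01011001, weight = 4.
  m = 0011 → c = 10100111, weight = 5.
  m = 1011 → c = 01110001, weight = 4.
  m = 0111 → c = 01101001, weight = 4.
  m = 1111 → c = 10111111, weight = 7.
Tally weights:
  weight 0: 1 codewords.
  weight 2: 4 codewords.
  weight 4: 3 codewords.
  weight 5: 6 codewords.
  weight 7: 2 codewords.
Minimum distance d = smallest w > 0 with A_w > 0 = 2.
Sanity: Σ A_w = 16 = 2^4 = 16 ✓.


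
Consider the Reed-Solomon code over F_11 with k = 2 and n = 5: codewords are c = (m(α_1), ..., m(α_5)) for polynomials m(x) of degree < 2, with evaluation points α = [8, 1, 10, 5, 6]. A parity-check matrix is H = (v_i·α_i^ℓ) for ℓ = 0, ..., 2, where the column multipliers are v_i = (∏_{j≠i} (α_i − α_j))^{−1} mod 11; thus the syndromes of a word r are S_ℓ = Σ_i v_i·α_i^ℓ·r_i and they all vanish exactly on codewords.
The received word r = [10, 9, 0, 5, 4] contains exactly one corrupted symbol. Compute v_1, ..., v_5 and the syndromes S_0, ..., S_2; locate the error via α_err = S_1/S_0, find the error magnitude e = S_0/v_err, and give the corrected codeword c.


S = (2, 5, 7), error at position 1, error magnitude e = 8, c = [2, 9, 0, 5, 4].

Step 1: column multipliers v_i = (∏_{j≠i}(α_i − α_j))^{−1} mod 11.
  i = 1 (α = 8): (8−1)(8−10)(8−5)(8−6) = 7·(−2)·3·2 = −84 ≡ 4, so v_1 = 4^{−1} = 3 (mod 11).
  i = 2 (α = 1): (1−8)(1−10)(1−5)(1−6) = (−7)·(−9)·(−4)·(−5) = 1260 ≡ 6, so v_2 = 6^{−1} = 2 (mod 11).
  i = 3 (α = 10): (10−8)(10−1)(10−5)(10−6) = 2·9·5·4 = 360 ≡ 8, so v_3 = 8^{−1} = 7 (mod 11).
  i = 4 (α = 5): (5−8)(5−1)(5−10)(5−6) = (−3)·4·(−5)·(−1) = −60 ≡ 6, so v_4 = 6^{−1} = 2 (mod 11).
  i = 5 (α = 6): (6−8)(6−1)(6−10)(6−5) = (−2)·5·(−4)·1 = 40 ≡ 7, so v_5 = 7^{−1} = 8 (mod 11).
  v = [3, 2, 7, 2, 8].
Step 2: syndromes of r = [10, 9, 0, 5, 4] (all sums mod 11).
  S_0 = Σ v_i r_i = 3·10 + 2·9 + 7·0 + 2·5 + 8·4 = 90 ≡ 2.
  S_1 = Σ v_i α_i r_i = 3·8·10 + 2·1·9 + 7·10·0 + 2·5·5 + 8·6·4 = 500 ≡ 5.
  α_i^2 mod 11 = [9, 1, 1, 3, 3].
  S_2 = Σ v_i α_i^2 r_i = 3·9·10 + 2·1·9 + 7·1·0 + 2·3·5 + 8·3·4 = 414 ≡ 7.
  S = (2, 5, 7) ≠ 0, so r is not a codeword (an error is present).
Step 3: locate the error. For a single error e at position i, S_ℓ = v_i·e·α_i^ℓ, so α_err = S_1/S_0.
  S_0^{−1} = 2^{−1} = 6 (mod 11), so α_err = 5·6 = 30 ≡ 8 = α_1. Error position i = 1.
  Consistency check: S_2/S_1 = 7·9 = 63 ≡ 8 = α_err ✓ (single-error assumption holds).
Step 4: error magnitude e = S_0/v_1 = S_0·∏_{j≠1}(α_1 − α_j) = 2·4 = 8 ≡ 8 (mod 11).
Step 5: correct position 1: c_1 = r_1 − e = 10 − 8 ≡ 2 (mod 11). Hence c = [2, 9, 0, 5, 4].
  Check: interpolating c through the α_i gives m(x) = 10 + 10·x (degree < 2) with m(α_i) = c_i for every i, so c is indeed a codeword.


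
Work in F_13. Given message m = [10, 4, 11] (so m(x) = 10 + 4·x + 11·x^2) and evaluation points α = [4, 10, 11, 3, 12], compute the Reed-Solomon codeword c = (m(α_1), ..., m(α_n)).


c = [7, 6, 7, 4, 4]

Message polynomial: m(x) = 10 + 4·x + 11·x^2 (mod 13).
For each evaluation point α_i, compute m(α_i) mod 13:
  α_1 = 4: Horner steps 11 → 9 → 7, so m(4) = 7.
  α_2 = 10: Horner steps 11 → 10 → 6, so m(10) = 6.
  α_3 = 11: Horner steps 11 → 8 → 7, so m(11) = 7.
  α_4 = 3: Horner steps 11 → 11 → 4, so m(3) = 4.
  α_5 = 12: Horner steps 11 → 6 → 4, so m(12) = 4.
Codeword c = [7, 6, 7, 4, 4] ∈ F_13^5.


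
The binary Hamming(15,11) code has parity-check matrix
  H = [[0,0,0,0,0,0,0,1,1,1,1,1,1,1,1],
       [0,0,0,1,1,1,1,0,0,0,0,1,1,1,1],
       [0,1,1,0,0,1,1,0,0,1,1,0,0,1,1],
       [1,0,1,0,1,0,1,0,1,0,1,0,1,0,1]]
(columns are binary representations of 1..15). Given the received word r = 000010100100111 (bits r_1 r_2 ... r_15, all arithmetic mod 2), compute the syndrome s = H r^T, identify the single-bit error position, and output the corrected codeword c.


s = (0, 1, 0, 0)^T, error position = 4, corrected codeword c = 000110100100111

Compute s = H r^T mod 2 one row at a time:
  s_1 = 0 + 0 + 1 + 0 + 0 + 1 + 1 + 1 = 4 ≡ 0 (mod 2).
  s_2 = 0 + 1 + 0 + 1 + 0 + 1 + 1 + 1 = 5 ≡ 1 (mod 2).
  s_3 = 0 + 0 + 0 + 1 + 1 + 0 + 1 + 1 = 4 ≡ 0 (mod 2).
  s_4 = 0 + 0 + 1 + 1 + 0 + 0 + 1 + 1 = 4 ≡ 0 (mod 2).
s = (0, 1, 0, 0)^T — this equals column 4 of H (binary 0100), so error is at position 4.
Correct: flip bit 4 of r = 000010100100111 to get c = 000110100100111.


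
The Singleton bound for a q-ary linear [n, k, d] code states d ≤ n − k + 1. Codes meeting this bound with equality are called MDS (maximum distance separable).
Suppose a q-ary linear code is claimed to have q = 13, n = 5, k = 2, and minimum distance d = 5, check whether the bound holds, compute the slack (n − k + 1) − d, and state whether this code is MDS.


Singleton RHS = n − k + 1 = 4, slack = -1, bound violated (no such code; not MDS).

Singleton bound: d ≤ n − k + 1.
Here n = 5, k = 2, so n − k + 1 = 4.
Given d = 5, check d ≤ 4: NO.
Slack = (n − k + 1) − d = -1.
The slack is negative: d = 5 exceeds n − k + 1 = 4 by 1, so the Singleton bound is violated and no linear [5, 2, 5]_13 code can exist. In particular it is not MDS (MDS requires d = n − k + 1 exactly).
Description: the claimed parameters are [5, 2, 5]_13; such a code would be impossible (violates the Singleton bound).


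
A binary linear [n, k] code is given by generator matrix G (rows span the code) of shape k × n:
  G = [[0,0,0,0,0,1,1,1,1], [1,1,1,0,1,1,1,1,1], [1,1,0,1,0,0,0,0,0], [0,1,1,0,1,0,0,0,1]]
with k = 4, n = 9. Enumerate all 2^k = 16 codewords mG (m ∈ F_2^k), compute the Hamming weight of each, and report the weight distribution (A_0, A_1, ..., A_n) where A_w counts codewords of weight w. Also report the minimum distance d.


Weight distribution: A_0 = 1, A_2 = 1, A_3 = 3, A_4 = 4, A_5 = 2, A_6 = 1, A_7 = 3, A_8 = 1. Minimum distance d = 2.

Enumerate all 2^4 = 16 messages m ∈ F_2^4.
For each, compute codeword c = mG in F_2^9, then tally its weight.
  m = 0000 → c = 000000000, weight = 0.
  m = 1000 → c = 000001111, weight = 4.
  m = 0100 → c = 111011111, weight = 8.
  m = 1100 → c = 111010000, weight = 4.
  m = 0010 → c = 110100000, weight = 3.
  m = 1010 → c = 110101111, weight = 7.
  m = 0110 → c = 001111111, weight = 7.
  m = 1110 → c = 001110000, weight = 3.
  m = 0001 → c = 011010001, weight = 4.
  m = 1001 → c = 011011110, weight = 6.
  m = 0101 → c = 100001110, weight = 4.
  m = 1101 → c = 100000001, weight = 2.
  m = 0011 → c = 101110001, weight = 5.
  m = 1011 → c = 101111110, weight = 7.
  m = 0111 → c = 010101110, weight = 5.
  m = 1111 → c = 010100001, weight = 3.
Tally weights:
  weight 0: 1 codewords.
  weight 2: 1 codewords.
  weight 3: 3 codewords.
  weight 4: 4 codewords.
  weight 5: 2 codewords.
  weight 6: 1 codewords.
  weight 7: 3 codewords.
  weight 8: 1 codewords.
Minimum distance d = smallest w > 0 with A_w > 0 = 2.
Sanity: Σ A_w = 16 = 2^4 = 16 ✓.


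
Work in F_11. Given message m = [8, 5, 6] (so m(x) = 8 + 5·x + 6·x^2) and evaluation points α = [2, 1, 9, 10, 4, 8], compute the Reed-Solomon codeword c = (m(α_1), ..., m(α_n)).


c = [9, 8, 0, 9, 3, 3]

Message polynomial: m(x) = 8 + 5·x + 6·x^2 (mod 11).
For each evaluation point α_i, compute m(α_i) mod 11:
  α_1 = 2: Horner steps 6 → 6 → 9, so m(2) = 9.
  α_2 = 1: Horner steps 6 → 0 → 8, so m(1) = 8.
  α_3 = 9: Horner steps 6 → 4 → 0, so m(9) = 0.
  α_4 = 10: Horner steps 6 → 10 → 9, so m(10) = 9.
  α_5 = 4: Horner steps 6 → 7 → 3, so m(4) = 3.
  α_6 = 8: Horner steps 6 → 9 → 3, so m(8) = 3.
Codeword c = [9, 8, 0, 9, 3, 3] ∈ F_11^6.


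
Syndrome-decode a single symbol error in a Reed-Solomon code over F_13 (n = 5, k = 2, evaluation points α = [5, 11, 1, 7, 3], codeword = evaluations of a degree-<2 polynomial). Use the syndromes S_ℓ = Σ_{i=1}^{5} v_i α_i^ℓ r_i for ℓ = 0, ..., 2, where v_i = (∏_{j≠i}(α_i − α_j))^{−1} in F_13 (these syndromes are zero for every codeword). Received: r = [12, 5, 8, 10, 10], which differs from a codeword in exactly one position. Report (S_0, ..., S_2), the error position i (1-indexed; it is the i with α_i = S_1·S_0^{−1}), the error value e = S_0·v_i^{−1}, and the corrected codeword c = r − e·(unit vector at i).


S = (3, 8, 4), error at position 4, error magnitude e = 9, c = [12, 5, 8, 1, 10].

Step 1: column multipliers v_i = (∏_{j≠i}(α_i − α_j))^{−1} mod 13.
  i = 1 (α = 5): (5−11)(5−1)(5−7)(5−3) = (−6)·4·(−2)·2 = 96 ≡ 5, so v_1 = 5^{−1} = 8 (mod 13).
  i = 2 (α = 11): (11−5)(11−1)(11−7)(11−3) = 6·10·4·8 = 1920 ≡ 9, so v_2 = 9^{−1} = 3 (mod 13).
  i = 3 (α = 1): (1−5)(1−11)(1−7)(1−3) = (−4)·(−10)·(−6)·(−2) = 480 ≡ 12, so v_3 = 12^{−1} = 12 (mod 13).
  i = 4 (α = 7): (7−5)(7−11)(7−1)(7−3) = 2·(−4)·6·4 = −192 ≡ 3, so v_4 = 3^{−1} = 9 (mod 13).
  i = 5 (α = 3): (3−5)(3−11)(3−1)(3−7) = (−2)·(−8)·2·(−4) = −128 ≡ 2, so v_5 = 2^{−1} = 7 (mod 13).
  v = [8, 3, 12, 9, 7].
Step 2: syndromes of r = [12, 5, 8, 10, 10] (all sums mod 13).
  S_0 = Σ v_i r_i = 8·12 + 3·5 + 12·8 + 9·10 + 7·10 = 367 ≡ 3.
  S_1 = Σ v_i α_i r_i = 8·5·12 + 3·11·5 + 12·1·8 + 9·7·10 + 7·3·10 = 1581 ≡ 8.
  α_i^2 mod 13 = [12, 4, 1, 10, 9].
  S_2 = Σ v_i α_i^2 r_i = 8·12·12 + 3·4·5 + 12·1·8 + 9·10·10 + 7·9·10 = 2838 ≡ 4.
  S = (3, 8, 4) ≠ 0, so r is not a codeword (an error is present).
Step 3: locate the error. For a single error e at position i, S_ℓ = v_i·e·α_i^ℓ, so α_err = S_1/S_0.
  S_0^{−1} = 3^{−1} = 9 (mod 13), so α_err = 8·9 = 72 ≡ 7 = α_4. Error position i = 4.
  Consistency check: S_2/S_1 = 4·5 = 20 ≡ 7 = α_err ✓ (single-error assumption holds).
Step 4: error magnitude e = S_0/v_4 = S_0·∏_{j≠4}(α_4 − α_j) = 3·3 = 9 ≡ 9 (mod 13).
Step 5: correct position 4: c_4 = r_4 − e = 10 − 9 ≡ 1 (mod 13). Hence c = [12, 5, 8, 1, 10].
  Check: interpolating c through the α_i gives m(x) = 7 + 1·x (degree < 2) with m(α_i) = c_i for every i, so c is indeed a codeword.


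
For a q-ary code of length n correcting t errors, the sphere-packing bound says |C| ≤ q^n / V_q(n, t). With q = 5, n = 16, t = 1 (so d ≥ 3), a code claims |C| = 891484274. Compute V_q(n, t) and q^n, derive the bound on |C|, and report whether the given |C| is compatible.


V_q(n, t) = 65, q^n = 152587890625, Hamming bound = 2347506009, |C| = 891484274 ≤ bound (satisfied).

Step 1: Compute V_q(n, t) = Σ_{j=0}^1 C(n, j) (q−1)^j.
  j = 0: C(16,0)·(4)^0 = 1·1 = 1.
  j = 1: C(16,1)·(4)^1 = 16·4 = 64.
  V_q(n, t) = 1 + 64 = 65.
Step 2: q^n = 5^16 = 152587890625.
Step 3: Hamming bound ⌊q^n / V_q(n,t)⌋ = ⌊152587890625/65⌋ = 2347506009.
Step 4: Compare |C| = 891484274 to 2347506009: satisfied.
The claimed |C| lies below the Hamming bound.


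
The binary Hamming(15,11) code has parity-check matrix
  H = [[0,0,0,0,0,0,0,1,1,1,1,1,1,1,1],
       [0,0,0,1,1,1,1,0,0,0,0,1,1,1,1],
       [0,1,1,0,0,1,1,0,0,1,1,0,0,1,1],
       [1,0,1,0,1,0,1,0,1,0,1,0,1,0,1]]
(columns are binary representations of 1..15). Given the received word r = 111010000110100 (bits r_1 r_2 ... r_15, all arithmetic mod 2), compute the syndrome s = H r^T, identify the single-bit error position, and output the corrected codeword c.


s = (1, 0, 0, 1)^T, error position = 9, corrected codeword c = 111010001110100

Compute s = H r^T mod 2 one row at a time:
  s_1 = 0 + 0 + 1 + 1 + 0 + 1 + 0 + 0 = 3 ≡ 1 (mod 2).
  s_2 = 0 + 1 + 0 + 0 + 0 + 1 + 0 + 0 = 2 ≡ 0 (mod 2).
  s_3 = 1 + 1 + 0 + 0 + 1 + 1 + 0 + 0 = 4 ≡ 0 (mod 2).
  s_4 = 1 + 1 + 1 + 0 + 0 + 1 + 1 + 0 = 5 ≡ 1 (mod 2).
s = (1, 0, 0, 1)^T — this equals column 9 of H (binary 1001), so error is at position 9.
Correct: flip bit 9 of r = 111010000110100 to get c = 111010001110100.


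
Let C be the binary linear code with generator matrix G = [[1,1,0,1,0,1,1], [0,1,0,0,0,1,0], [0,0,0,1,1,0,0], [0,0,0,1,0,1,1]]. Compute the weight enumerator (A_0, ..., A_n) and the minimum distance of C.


Weight distribution: A_0 = 1, A_2 = 4, A_3 = 6, A_4 = 3, A_5 = 2. Minimum distance d = 2.

Enumerate all 2^4 = 16 messages m ∈ F_2^4.
For each, compute codeword c = mG in F_2^7, then tally its weight.
  m = 0000 → c = 0000000, weight = 0.
  m = 1000 → c = 1101011, weight = 5.
  m = 0100 → c = 0100010, weight = 2.
  m = 1100 → c = 1001001, weight = 3.
  m = 0010 → c = 0001100, weight = 2.
  m = 1010 → c = 1100111, weight = 5.
  m = 0110 → c = 0101110, weight = 4.
  m = 1110 → c = 1000101, weight = 3.
  m = 0001 → c = 0001011, weight = 3.
  m = 1001 → c = 1100000, weight = 2.
  m = 0101 → c = 0101001, weight = 3.
  m = 1101 → c = 1000010, weight = 2.
  m = 0011 → c = 0000111, weight = 3.
  m = 1011 → c = 1101100, weight = 4.
  m = 0111 → c = 0100101, weight = 3.
  m = 1111 → c = 1001110, weight = 4.
Tally weights:
  weight 0: 1 codewords.
  weight 2: 4 codewords.
  weight 3: 6 codewords.
  weight 4: 3 codewords.
  weight 5: 2 codewords.
Minimum distance d = smallest w > 0 with A_w > 0 = 2.
Sanity: Σ A_w = 16 = 2^4 = 16 ✓.


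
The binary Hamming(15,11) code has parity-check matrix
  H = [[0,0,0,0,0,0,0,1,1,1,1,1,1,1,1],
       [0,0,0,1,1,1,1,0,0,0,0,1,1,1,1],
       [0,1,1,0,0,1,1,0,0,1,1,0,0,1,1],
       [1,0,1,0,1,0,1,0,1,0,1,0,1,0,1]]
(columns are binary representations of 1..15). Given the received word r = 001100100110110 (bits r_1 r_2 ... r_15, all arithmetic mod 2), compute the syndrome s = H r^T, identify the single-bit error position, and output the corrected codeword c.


s = (0, 0, 1, 0)^T, error position = 2, corrected codeword c = 011100100110110

Compute s = H r^T mod 2 one row at a time:
  s_1 = 0 + 0 + 1 + 1 + 0 + 1 + 1 + 0 = 4 ≡ 0 (mod 2).
  s_2 = 1 + 0 + 0 + 1 + 0 + 1 + 1 + 0 = 4 ≡ 0 (mod 2).
  s_3 = 0 + 1 + 0 + 1 + 1 + 1 + 1 + 0 = 5 ≡ 1 (mod 2).
  s_4 = 0 + 1 + 0 + 1 + 0 + 1 + 1 + 0 = 4 ≡ 0 (mod 2).
s = (0, 0, 1, 0)^T — this equals column 2 of H (binary 0010), so error is at position 2.
Correct: flip bit 2 of r = 001100100110110 to get c = 011100100110110.


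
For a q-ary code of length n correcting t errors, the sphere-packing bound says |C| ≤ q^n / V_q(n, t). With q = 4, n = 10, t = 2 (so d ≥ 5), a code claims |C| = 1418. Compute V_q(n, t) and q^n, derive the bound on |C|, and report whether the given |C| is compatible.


V_q(n, t) = 436, q^n = 1048576, Hamming bound = 2404, |C| = 1418 ≤ bound (satisfied).

Step 1: Compute V_q(n, t) = Σ_{j=0}^2 C(n, j) (q−1)^j.
  j = 0: C(10,0)·(3)^0 = 1·1 = 1.
  j = 1: C(10,1)·(3)^1 = 10·3 = 30.
  j = 2: C(10,2)·(3)^2 = 45·9 = 405.
  V_q(n, t) = 1 + 30 + 405 = 436.
Step 2: q^n = 4^10 = 1048576.
Step 3: Hamming bound ⌊q^n / V_q(n,t)⌋ = ⌊1048576/436⌋ = 2404.
Step 4: Compare |C| = 1418 to 2404: satisfied.
The claimed |C| lies below the Hamming bound.


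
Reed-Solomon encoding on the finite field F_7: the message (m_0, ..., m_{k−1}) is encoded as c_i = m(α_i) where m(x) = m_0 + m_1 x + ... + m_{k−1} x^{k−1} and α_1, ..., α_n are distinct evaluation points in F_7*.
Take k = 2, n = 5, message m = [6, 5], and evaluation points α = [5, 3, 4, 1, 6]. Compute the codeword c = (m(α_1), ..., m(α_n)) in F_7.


c = [3, 0, 5, 4, 1]

Message polynomial: m(x) = 6 + 5·x (mod 7).
For each evaluation point α_i, compute m(α_i) mod 7:
  α_1 = 5: Horner steps 5 → 3, so m(5) = 3.
  α_2 = 3: Horner steps 5 → 0, so m(3) = 0.
  α_3 = 4: Horner steps 5 → 5, so m(4) = 5.
  α_4 = 1: Horner steps 5 → 4, so m(1) = 4.
  α_5 = 6: Horner steps 5 → 1, so m(6) = 1.
Codeword c = [3, 0, 5, 4, 1] ∈ F_7^5.


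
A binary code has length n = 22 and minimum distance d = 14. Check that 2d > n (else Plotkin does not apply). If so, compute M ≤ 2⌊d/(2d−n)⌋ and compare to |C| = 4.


Plotkin bound M ≤ 4; given |C| = 4 ≤ bound (satisfied).

Check applicability: 2d = 28, n = 22.
2d − n = 6 > 0, so Plotkin applies.
Compute d/(2d−n) = 14/6 ≈ 2.3333.
⌊d/(2d−n)⌋ = 2.
Plotkin bound: M ≤ 2·2 = 4.
Given |C| = 4, check: satisfied.
This |C| is at the Plotkin bound.


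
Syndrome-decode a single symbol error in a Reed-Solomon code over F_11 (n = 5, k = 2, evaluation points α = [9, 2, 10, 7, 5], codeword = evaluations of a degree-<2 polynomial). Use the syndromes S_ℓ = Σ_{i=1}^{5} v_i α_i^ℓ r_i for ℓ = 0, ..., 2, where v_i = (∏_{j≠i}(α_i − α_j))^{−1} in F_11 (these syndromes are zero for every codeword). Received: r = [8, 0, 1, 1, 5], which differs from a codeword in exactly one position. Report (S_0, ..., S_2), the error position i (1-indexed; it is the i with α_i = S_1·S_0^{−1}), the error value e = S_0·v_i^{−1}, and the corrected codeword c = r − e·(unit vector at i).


S = (5, 6, 5), error at position 3, error magnitude e = 6, c = [8, 0, 6, 1, 5].

Step 1: column multipliers v_i = (∏_{j≠i}(α_i − α_j))^{−1} mod 11.
  i = 1 (α = 9): (9−2)(9−10)(9−7)(9−5) = 7·(−1)·2·4 = −56 ≡ 10, so v_1 = 10^{−1} = 10 (mod 11).
  i = 2 (α = 2): (2−9)(2−10)(2−7)(2−5) = (−7)·(−8)·(−5)·(−3) = 840 ≡ 4, so v_2 = 4^{−1} = 3 (mod 11).
  i = 3 (α = 10): (10−9)(10−2)(10−7)(10−5) = 1·8·3·5 = 120 ≡ 10, so v_3 = 10^{−1} = 10 (mod 11).
  i = 4 (α = 7): (7−9)(7−2)(7−10)(7−5) = (−2)·5·(−3)·2 = 60 ≡ 5, so v_4 = 5^{−1} = 9 (mod 11).
  i = 5 (α = 5): (5−9)(5−2)(5−10)(5−7) = (−4)·3·(−5)·(−2) = −120 ≡ 1, so v_5 = 1^{−1} = 1 (mod 11).
  v = [10, 3, 10, 9, 1].
Step 2: syndromes of r = [8, 0, 1, 1, 5] (all sums mod 11).
  S_0 = Σ v_i r_i = 10·8 + 3·0 + 10·1 + 9·1 + 1·5 = 104 ≡ 5.
  S_1 = Σ v_i α_i r_i = 10·9·8 + 3·2·0 + 10·10·1 + 9·7·1 + 1·5·5 = 908 ≡ 6.
  α_i^2 mod 11 = [4, 4, 1, 5, 3].
  S_2 = Σ v_i α_i^2 r_i = 10·4·8 + 3·4·0 + 10·1·1 + 9·5·1 + 1·3·5 = 390 ≡ 5.
  S = (5, 6, 5) ≠ 0, so r is not a codeword (an error is present).
Step 3: locate the error. For a single error e at position i, S_ℓ = v_i·e·α_i^ℓ, so α_err = S_1/S_0.
  S_0^{−1} = 5^{−1} = 9 (mod 11), so α_err = 6·9 = 54 ≡ 10 = α_3. Error position i = 3.
  Consistency check: S_2/S_1 = 5·2 = 10 ≡ 10 = α_err ✓ (single-error assumption holds).
Step 4: error magnitude e = S_0/v_3 = S_0·∏_{j≠3}(α_3 − α_j) = 5·10 = 50 ≡ 6 (mod 11).
Step 5: correct position 3: c_3 = r_3 − e = 1 − 6 ≡ 6 (mod 11). Hence c = [8, 0, 6, 1, 5].
  Check: interpolating c through the α_i gives m(x) = 4 + 9·x (degree < 2) with m(α_i) = c_i for every i, so c is indeed a codeword.


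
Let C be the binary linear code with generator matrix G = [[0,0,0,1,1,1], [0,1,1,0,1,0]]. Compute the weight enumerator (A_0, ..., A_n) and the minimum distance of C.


Weight distribution: A_0 = 1, A_3 = 2, A_4 = 1. Minimum distance d = 3.

Enumerate all 2^2 = 4 messages m ∈ F_2^2.
For each, compute codeword c = mG in F_2^6, then tally its weight.
  m = 00 → c = 000000, weight = 0.
  m = 10 → c = 000111, weight = 3.
  m = 01 → c = 011010, weight = 3.
  m = 11 → c = 011101, weight = 4.
Tally weights:
  weight 0: 1 codewords.
  weight 3: 2 codewords.
  weight 4: 1 codewords.
Minimum distance d = smallest w > 0 with A_w > 0 = 3.
Sanity: Σ A_w = 4 = 2^2 = 4 ✓.


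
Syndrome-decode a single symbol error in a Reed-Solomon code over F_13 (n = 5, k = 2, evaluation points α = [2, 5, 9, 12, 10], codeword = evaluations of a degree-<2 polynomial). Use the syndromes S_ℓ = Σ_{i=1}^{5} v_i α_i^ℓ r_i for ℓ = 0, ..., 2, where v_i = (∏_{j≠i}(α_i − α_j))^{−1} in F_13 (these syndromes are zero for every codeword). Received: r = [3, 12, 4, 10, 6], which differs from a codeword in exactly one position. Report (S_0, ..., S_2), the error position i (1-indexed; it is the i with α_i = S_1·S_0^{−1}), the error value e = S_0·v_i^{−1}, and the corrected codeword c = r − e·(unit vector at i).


S = (9, 6, 4), error at position 2, error magnitude e = 3, c = [3, 9, 4, 10, 6].

Step 1: column multipliers v_i = (∏_{j≠i}(α_i − α_j))^{−1} mod 13.
  i = 1 (α = 2): (2−5)(2−9)(2−12)(2−10) = (−3)·(−7)·(−10)·(−8) = 1680 ≡ 3, so v_1 = 3^{−1} = 9 (mod 13).
  i = 2 (α = 5): (5−2)(5−9)(5−12)(5−10) = 3·(−4)·(−7)·(−5) = −420 ≡ 9, so v_2 = 9^{−1} = 3 (mod 13).
  i = 3 (α = 9): (9−2)(9−5)(9−12)(9−10) = 7·4·(−3)·(−1) = 84 ≡ 6, so v_3 = 6^{−1} = 11 (mod 13).
  i = 4 (α = 12): (12−2)(12−5)(12−9)(12−10) = 10·7·3·2 = 420 ≡ 4, so v_4 = 4^{−1} = 10 (mod 13).
  i = 5 (α = 10): (10−2)(10−5)(10−9)(10−12) = 8·5·1·(−2) = −80 ≡ 11, so v_5 = 11^{−1} = 6 (mod 13).
  v = [9, 3, 11, 10, 6].
Step 2: syndromes of r = [3, 12, 4, 10, 6] (all sums mod 13).
  S_0 = Σ v_i r_i = 9·3 + 3·12 + 11·4 + 10·10 + 6·6 = 243 ≡ 9.
  S_1 = Σ v_i α_i r_i = 9·2·3 + 3·5·12 + 11·9·4 + 10·12·10 + 6·10·6 = 2190 ≡ 6.
  α_i^2 mod 13 = [4, 12, 3, 1, 9].
  S_2 = Σ v_i α_i^2 r_i = 9·4·3 + 3·12·12 + 11·3·4 + 10·1·10 + 6·9·6 = 1096 ≡ 4.
  S = (9, 6, 4) ≠ 0, so r is not a codeword (an error is present).
Step 3: locate the error. For a single error e at position i, S_ℓ = v_i·e·α_i^ℓ, so α_err = S_1/S_0.
  S_0^{−1} = 9^{−1} = 3 (mod 13), so α_err = 6·3 = 18 ≡ 5 = α_2. Error position i = 2.
  Consistency check: S_2/S_1 = 4·11 = 44 ≡ 5 = α_err ✓ (single-error assumption holds).
Step 4: error magnitude e = S_0/v_2 = S_0·∏_{j≠2}(α_2 − α_j) = 9·9 = 81 ≡ 3 (mod 13).
Step 5: correct position 2: c_2 = r_2 − e = 12 − 3 ≡ 9 (mod 13). Hence c = [3, 9, 4, 10, 6].
  Check: interpolating c through the α_i gives m(x) = 12 + 2·x (degree < 2) with m(α_i) = c_i for every i, so c is indeed a codeword.
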